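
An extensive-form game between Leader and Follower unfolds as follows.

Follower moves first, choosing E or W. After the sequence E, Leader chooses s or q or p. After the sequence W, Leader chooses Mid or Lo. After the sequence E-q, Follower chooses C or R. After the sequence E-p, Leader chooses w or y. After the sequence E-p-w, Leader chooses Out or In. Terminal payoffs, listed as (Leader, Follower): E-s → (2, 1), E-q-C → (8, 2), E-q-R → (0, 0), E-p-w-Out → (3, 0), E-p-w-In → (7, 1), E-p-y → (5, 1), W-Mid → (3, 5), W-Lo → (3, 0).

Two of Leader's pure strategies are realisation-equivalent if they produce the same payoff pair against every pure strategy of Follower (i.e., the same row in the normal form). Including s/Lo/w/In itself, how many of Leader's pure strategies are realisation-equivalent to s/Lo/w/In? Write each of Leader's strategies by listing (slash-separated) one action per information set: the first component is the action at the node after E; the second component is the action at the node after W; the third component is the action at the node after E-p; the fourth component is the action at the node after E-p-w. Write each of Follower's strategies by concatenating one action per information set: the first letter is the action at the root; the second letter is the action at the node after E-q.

4

Row for s/Lo/w/In (columns EC, ER, WC, WR): (2,1) (2,1) (3,0) (3,0).
Under s/Lo/w/In, Leader's choice at the node after E-p and at the node after E-p-w can never be reached regardless of what Follower does, so varying those choices leaves every outcome unchanged.
Holding the reachable choices fixed and varying the unreachable ones freely already gives 2 × 2 = 4 equivalent strategies.
No other strategy reproduces this row, so those 4 are the full class: s/Lo/w/Out, s/Lo/w/In, s/Lo/y/Out, s/Lo/y/In.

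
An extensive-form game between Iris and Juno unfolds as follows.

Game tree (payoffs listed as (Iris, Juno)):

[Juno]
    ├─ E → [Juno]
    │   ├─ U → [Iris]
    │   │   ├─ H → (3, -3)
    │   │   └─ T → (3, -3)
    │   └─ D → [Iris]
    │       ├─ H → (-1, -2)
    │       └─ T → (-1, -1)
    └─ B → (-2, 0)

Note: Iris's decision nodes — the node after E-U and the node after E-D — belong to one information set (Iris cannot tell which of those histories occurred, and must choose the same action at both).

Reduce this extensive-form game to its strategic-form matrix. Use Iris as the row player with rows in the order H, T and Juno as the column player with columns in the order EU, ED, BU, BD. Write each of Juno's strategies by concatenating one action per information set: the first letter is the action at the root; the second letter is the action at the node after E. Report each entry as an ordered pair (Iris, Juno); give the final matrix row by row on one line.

H: (3,-3) (-1,-2) (-2,0) (-2,0) | T: (3,-3) (-1,-1) (-2,0) (-2,0)

           EU       ED       BU       BD
   H   (3,-3)  (-1,-2)   (-2,0)   (-2,0)
   T   (3,-3)  (-1,-1)   (-2,0)   (-2,0)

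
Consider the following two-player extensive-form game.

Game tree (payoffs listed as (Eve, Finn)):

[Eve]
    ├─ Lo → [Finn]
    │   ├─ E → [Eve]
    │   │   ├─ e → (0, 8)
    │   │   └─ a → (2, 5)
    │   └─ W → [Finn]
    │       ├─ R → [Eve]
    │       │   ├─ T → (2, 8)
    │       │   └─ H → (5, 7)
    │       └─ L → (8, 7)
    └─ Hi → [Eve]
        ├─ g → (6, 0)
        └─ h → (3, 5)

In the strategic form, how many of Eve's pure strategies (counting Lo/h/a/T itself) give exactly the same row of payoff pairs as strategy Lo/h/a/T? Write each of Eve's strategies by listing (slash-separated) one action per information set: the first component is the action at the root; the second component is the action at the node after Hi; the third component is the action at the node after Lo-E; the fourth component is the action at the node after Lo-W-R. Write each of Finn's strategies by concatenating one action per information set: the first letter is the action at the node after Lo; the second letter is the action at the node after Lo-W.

2

Row for Lo/h/a/T (columns ER, EL, WR, WL): (2,5) (2,5) (2,8) (8,7).
Under Lo/h/a/T, Eve's choice at the node after Hi can never be reached regardless of what Finn does, so varying those choices leaves every outcome unchanged.
Holding the reachable choices fixed and varying the unreachable one freely already gives 2 equivalent strategies.
No other strategy reproduces this row, so those 2 are the full class: Lo/g/a/T, Lo/h/a/T.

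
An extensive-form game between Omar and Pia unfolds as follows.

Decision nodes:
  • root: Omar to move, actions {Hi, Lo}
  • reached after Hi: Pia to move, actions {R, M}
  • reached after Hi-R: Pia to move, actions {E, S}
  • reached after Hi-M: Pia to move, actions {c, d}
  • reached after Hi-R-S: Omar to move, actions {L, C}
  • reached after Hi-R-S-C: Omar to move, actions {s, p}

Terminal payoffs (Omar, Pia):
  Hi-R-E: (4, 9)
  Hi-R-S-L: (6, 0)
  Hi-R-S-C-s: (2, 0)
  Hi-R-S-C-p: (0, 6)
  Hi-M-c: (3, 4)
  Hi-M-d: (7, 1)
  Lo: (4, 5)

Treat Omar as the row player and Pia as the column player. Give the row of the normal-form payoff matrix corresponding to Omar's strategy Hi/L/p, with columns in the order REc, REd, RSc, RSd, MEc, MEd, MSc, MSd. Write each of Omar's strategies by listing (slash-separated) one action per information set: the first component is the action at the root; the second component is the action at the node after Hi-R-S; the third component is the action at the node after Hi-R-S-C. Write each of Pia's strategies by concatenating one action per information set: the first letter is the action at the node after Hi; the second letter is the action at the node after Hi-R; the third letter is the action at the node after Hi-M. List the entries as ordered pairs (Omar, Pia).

(4,9) (4,9) (6,0) (6,0) (3,4) (7,1) (3,4) (7,1)

vs REc: Omar plays Hi → Pia plays R at [Hi] → Pia plays E at [Hi-R] → (4, 9)
vs REd: Omar plays Hi → Pia plays R at [Hi] → Pia plays E at [Hi-R] → (4, 9)
vs RSc: Omar plays Hi → Pia plays R at [Hi] → Pia plays S at [Hi-R] → Omar plays L at [Hi-R-S] → (6, 0)
vs RSd: Omar plays Hi → Pia plays R at [Hi] → Pia plays S at [Hi-R] → Omar plays L at [Hi-R-S] → (6, 0)
vs MEc: Omar plays Hi → Pia plays M at [Hi] → Pia plays c at [Hi-M] → (3, 4)
vs MEd: Omar plays Hi → Pia plays M at [Hi] → Pia plays d at [Hi-M] → (7, 1)
vs MSc: Omar plays Hi → Pia plays M at [Hi] → Pia plays c at [Hi-M] → (3, 4)
vs MSd: Omar plays Hi → Pia plays M at [Hi] → Pia plays d at [Hi-M] → (7, 1)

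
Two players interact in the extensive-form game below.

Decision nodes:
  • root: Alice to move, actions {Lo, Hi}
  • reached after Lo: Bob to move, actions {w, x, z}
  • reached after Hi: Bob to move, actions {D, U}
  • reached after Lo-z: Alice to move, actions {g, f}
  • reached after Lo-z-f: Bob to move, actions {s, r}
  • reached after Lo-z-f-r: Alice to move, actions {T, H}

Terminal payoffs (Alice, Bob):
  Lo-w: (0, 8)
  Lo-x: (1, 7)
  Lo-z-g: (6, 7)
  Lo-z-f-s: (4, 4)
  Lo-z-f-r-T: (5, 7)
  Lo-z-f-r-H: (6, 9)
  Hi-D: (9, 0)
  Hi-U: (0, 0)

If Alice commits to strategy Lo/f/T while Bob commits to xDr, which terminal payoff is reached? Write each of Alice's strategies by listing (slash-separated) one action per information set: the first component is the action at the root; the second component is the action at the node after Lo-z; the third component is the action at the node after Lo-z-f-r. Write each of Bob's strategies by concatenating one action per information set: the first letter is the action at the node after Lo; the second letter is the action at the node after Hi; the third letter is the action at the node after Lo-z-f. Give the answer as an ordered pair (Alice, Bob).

(1, 7)

Trace the play path from the root:
  Alice plays Lo
  Bob plays x at [Lo]
→ terminal payoff (1, 7).
(Alice's choice at the node after Lo-z is never reached on this path, so it doesn't affect the outcome.)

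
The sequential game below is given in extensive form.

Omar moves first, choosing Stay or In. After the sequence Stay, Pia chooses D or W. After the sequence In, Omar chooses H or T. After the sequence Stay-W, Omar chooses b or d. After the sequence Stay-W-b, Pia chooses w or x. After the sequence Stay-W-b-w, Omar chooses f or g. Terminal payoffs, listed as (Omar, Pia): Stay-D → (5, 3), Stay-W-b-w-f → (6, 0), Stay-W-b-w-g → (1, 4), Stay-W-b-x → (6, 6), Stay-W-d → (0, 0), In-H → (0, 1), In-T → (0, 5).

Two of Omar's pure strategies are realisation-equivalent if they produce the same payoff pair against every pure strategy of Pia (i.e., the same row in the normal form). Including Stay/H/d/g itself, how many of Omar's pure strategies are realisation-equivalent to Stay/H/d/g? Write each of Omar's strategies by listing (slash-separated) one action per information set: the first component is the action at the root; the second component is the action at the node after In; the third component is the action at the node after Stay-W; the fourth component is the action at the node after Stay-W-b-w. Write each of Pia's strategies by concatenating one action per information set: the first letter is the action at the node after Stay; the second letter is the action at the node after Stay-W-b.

4

Row for Stay/H/d/g (columns Dw, Dx, Ww, Wx): (5,3) (5,3) (0,0) (0,0).
Under Stay/H/d/g, Omar's choice at the node after In and at the node after Stay-W-b-w can never be reached regardless of what Pia does, so varying those choices leaves every outcome unchanged.
Holding the reachable choices fixed and varying the unreachable ones freely already gives 2 × 2 = 4 equivalent strategies.
No other strategy reproduces this row, so those 4 are the full class: Stay/H/d/f, Stay/H/d/g, Stay/T/d/f, Stay/T/d/g.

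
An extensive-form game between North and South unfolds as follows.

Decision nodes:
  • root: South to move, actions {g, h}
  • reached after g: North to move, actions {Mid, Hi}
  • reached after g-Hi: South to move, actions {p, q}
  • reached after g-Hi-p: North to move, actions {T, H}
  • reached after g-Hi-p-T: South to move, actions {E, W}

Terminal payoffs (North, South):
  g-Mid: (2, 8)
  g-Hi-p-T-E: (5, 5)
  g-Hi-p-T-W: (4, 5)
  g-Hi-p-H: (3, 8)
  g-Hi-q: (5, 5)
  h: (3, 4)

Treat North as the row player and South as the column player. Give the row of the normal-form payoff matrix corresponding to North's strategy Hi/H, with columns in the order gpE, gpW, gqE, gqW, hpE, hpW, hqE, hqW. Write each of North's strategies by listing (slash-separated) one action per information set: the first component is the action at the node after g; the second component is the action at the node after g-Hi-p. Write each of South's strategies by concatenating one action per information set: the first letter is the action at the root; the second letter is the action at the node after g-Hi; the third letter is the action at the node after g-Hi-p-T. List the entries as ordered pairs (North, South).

(3,8) (3,8) (5,5) (5,5) (3,4) (3,4) (3,4) (3,4)

vs gpE: South plays g → North plays Hi at [g] → South plays p at [g-Hi] → North plays H at [g-Hi-p] → (3, 8)
vs gpW: South plays g → North plays Hi at [g] → South plays p at [g-Hi] → North plays H at [g-Hi-p] → (3, 8)
vs gqE: South plays g → North plays Hi at [g] → South plays q at [g-Hi] → (5, 5)
vs gqW: South plays g → North plays Hi at [g] → South plays q at [g-Hi] → (5, 5)
vs hpE: South plays h → (3, 4)
vs hpW: South plays h → (3, 4)
vs hqE: South plays h → (3, 4)
vs hqW: South plays h → (3, 4)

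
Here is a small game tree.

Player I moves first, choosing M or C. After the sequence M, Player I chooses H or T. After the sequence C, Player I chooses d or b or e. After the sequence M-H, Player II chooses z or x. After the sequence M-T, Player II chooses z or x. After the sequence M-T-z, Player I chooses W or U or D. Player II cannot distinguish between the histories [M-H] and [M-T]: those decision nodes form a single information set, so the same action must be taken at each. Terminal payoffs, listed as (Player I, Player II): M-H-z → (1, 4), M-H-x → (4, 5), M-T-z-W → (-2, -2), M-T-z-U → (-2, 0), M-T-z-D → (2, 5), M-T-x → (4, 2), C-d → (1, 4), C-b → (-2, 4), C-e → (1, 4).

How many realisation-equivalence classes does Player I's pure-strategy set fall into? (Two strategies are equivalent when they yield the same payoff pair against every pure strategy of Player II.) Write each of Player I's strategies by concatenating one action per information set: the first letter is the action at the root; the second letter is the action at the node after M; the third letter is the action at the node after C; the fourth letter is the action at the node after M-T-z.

Player I has 36 pure strategies: MHdW, MHdU, MHdD, MHbW, MHbU, MHbD, MHeW, MHeU, MHeD, MTdW, MTdU, MTdD, MTbW, MTbU, MTbD, MTeW, MTeU, MTeD, CHdW, CHdU, CHdD, CHbW, CHbU, CHbD, CHeW, CHeU, CHeD, CTdW, CTdU, CTdD, CTbW, CTbU, CTbD, CTeW, CTeU, CTeD. Columns: z, x.
{MHdW, MHdU, MHdD, MHbW, MHbU, MHbD, MHeW, MHeU, MHeD} → row (1,4) (4,5)
{MTdW, MTbW, MTeW} → row (-2,-2) (4,2)
{MTdU, MTbU, MTeU} → row (-2,0) (4,2)
{MTdD, MTbD, MTeD} → row (2,5) (4,2)
{CHdW, CHdU, CHdD, CHeW, CHeU, CHeD, CTdW, CTdU, CTdD, CTeW, CTeU, CTeD} → row (1,4) (1,4)
{CHbW, CHbU, CHbD, CTbW, CTbU, CTbD} → row (-2,4) (-2,4)
That's 6 distinct rows out of 36 strategies.

6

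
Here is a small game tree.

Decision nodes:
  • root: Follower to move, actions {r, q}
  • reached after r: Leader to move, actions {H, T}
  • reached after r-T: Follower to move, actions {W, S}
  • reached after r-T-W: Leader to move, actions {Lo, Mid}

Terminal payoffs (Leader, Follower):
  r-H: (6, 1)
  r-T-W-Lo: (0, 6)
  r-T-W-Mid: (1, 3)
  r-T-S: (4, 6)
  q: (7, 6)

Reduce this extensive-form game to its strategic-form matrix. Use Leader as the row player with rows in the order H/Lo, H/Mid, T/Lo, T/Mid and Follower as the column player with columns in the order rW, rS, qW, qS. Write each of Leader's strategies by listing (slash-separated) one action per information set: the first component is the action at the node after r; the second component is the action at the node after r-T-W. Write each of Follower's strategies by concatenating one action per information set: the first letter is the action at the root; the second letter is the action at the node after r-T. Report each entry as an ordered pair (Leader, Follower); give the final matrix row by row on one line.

H/Lo: (6,1) (6,1) (7,6) (7,6) | H/Mid: (6,1) (6,1) (7,6) (7,6) | T/Lo: (0,6) (4,6) (7,6) (7,6) | T/Mid: (1,3) (4,6) (7,6) (7,6)

Row H/Lo: rW→(6,1), rS→(6,1), qW→(7,6), qS→(7,6)
Row H/Mid: rW→(6,1), rS→(6,1), qW→(7,6), qS→(7,6)
Row T/Lo: rW→(0,6), rS→(4,6), qW→(7,6), qS→(7,6)
Row T/Mid: rW→(1,3), rS→(4,6), qW→(7,6), qS→(7,6)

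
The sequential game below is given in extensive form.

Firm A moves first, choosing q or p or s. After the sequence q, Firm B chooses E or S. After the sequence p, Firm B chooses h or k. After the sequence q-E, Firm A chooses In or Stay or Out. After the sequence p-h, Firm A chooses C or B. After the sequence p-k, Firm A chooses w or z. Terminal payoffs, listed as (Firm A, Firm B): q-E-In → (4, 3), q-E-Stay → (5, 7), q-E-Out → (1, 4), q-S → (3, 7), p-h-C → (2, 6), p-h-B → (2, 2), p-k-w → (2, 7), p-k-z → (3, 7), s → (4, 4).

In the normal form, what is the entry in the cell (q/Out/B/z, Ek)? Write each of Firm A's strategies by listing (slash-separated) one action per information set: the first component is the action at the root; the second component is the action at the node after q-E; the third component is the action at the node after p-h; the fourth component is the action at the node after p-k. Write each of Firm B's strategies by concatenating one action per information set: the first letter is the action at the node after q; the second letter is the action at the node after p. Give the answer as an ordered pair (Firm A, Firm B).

(1, 4)

Trace the play path from the root:
  Firm A plays q
  Firm B plays E at [q]
  Firm A plays Out at [q-E]
→ terminal payoff (1, 4).
(Firm A's choice at the node after p-h is never reached on this path, so it doesn't affect the outcome.)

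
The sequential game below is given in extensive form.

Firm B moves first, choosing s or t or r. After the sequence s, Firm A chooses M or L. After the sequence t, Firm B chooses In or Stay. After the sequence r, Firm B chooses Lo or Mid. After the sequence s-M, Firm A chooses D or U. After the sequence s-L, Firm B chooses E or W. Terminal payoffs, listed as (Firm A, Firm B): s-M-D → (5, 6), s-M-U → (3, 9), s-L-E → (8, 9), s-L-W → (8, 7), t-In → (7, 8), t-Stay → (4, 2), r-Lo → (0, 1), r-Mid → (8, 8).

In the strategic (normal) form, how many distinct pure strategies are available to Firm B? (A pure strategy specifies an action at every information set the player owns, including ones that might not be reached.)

24

Firm B owns the root with actions {s, t, r} — three choices.
Firm B owns the node after t with actions {In, Stay} — two choices.
Firm B owns the node after r with actions {Lo, Mid} — two choices.
Firm B owns the node after s-L with actions {E, W} — two choices.
A pure strategy fixes one action at each information set independently, so the count is the product 3 × 2 × 2 × 2 = 24.
(For reference, Firm A has 4 pure strategies, giving a 24×4 normal-form matrix.)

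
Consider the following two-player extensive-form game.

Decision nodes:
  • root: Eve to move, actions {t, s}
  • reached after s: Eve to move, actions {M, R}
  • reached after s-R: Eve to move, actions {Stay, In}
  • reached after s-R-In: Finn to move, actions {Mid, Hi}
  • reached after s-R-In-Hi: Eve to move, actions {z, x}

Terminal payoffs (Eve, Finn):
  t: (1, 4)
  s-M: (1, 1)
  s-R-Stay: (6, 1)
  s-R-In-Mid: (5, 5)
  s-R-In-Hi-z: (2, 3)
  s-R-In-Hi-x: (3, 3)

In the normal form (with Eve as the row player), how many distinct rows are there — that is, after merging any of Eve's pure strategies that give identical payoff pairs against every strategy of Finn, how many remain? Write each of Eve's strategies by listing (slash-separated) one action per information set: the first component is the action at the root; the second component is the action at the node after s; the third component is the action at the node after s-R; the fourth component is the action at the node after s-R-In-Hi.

Eve has 16 pure strategies: t/M/Stay/z, t/M/Stay/x, t/M/In/z, t/M/In/x, t/R/Stay/z, t/R/Stay/x, t/R/In/z, t/R/In/x, s/M/Stay/z, s/M/Stay/x, s/M/In/z, s/M/In/x, s/R/Stay/z, s/R/Stay/x, s/R/In/z, s/R/In/x. Columns: Mid, Hi.
{t/M/Stay/z, t/M/Stay/x, t/M/In/z, t/M/In/x, t/R/Stay/z, t/R/Stay/x, t/R/In/z, t/R/In/x} → row (1,4) (1,4)
{s/M/Stay/z, s/M/Stay/x, s/M/In/z, s/M/In/x} → row (1,1) (1,1)
{s/R/Stay/z, s/R/Stay/x} → row (6,1) (6,1)
{s/R/In/z} → row (5,5) (2,3)
{s/R/In/x} → row (5,5) (3,3)
That's 5 distinct rows out of 16 strategies.

5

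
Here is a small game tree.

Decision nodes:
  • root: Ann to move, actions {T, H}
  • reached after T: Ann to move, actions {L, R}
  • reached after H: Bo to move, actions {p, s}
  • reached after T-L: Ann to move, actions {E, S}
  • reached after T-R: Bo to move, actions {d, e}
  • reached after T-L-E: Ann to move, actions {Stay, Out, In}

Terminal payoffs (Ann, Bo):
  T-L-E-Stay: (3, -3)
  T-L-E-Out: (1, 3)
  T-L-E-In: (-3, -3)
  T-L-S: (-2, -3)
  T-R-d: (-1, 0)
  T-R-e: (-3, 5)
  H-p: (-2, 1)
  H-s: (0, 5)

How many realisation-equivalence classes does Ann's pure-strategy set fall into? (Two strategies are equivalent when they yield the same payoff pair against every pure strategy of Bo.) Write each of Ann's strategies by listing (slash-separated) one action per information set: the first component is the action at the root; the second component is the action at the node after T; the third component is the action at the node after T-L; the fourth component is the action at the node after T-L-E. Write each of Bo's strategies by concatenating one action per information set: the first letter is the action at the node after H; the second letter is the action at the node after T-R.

Ann has 24 pure strategies: T/L/E/Stay, T/L/E/Out, T/L/E/In, T/L/S/Stay, T/L/S/Out, T/L/S/In, T/R/E/Stay, T/R/E/Out, T/R/E/In, T/R/S/Stay, T/R/S/Out, T/R/S/In, H/L/E/Stay, H/L/E/Out, H/L/E/In, H/L/S/Stay, H/L/S/Out, H/L/S/In, H/R/E/Stay, H/R/E/Out, H/R/E/In, H/R/S/Stay, H/R/S/Out, H/R/S/In. Columns: pd, pe, sd, se.
{T/L/E/Stay} → row (3,-3) (3,-3) (3,-3) (3,-3)
{T/L/E/Out} → row (1,3) (1,3) (1,3) (1,3)
{T/L/E/In} → row (-3,-3) (-3,-3) (-3,-3) (-3,-3)
{T/L/S/Stay, T/L/S/Out, T/L/S/In} → row (-2,-3) (-2,-3) (-2,-3) (-2,-3)
{T/R/E/Stay, T/R/E/Out, T/R/E/In, T/R/S/Stay, T/R/S/Out, T/R/S/In} → row (-1,0) (-3,5) (-1,0) (-3,5)
{H/L/E/Stay, H/L/E/Out, H/L/E/In, H/L/S/Stay, H/L/S/Out, H/L/S/In, H/R/E/Stay, H/R/E/Out, H/R/E/In, H/R/S/Stay, H/R/S/Out, H/R/S/In} → row (-2,1) (-2,1) (0,5) (0,5)
That's 6 distinct rows out of 24 strategies.

6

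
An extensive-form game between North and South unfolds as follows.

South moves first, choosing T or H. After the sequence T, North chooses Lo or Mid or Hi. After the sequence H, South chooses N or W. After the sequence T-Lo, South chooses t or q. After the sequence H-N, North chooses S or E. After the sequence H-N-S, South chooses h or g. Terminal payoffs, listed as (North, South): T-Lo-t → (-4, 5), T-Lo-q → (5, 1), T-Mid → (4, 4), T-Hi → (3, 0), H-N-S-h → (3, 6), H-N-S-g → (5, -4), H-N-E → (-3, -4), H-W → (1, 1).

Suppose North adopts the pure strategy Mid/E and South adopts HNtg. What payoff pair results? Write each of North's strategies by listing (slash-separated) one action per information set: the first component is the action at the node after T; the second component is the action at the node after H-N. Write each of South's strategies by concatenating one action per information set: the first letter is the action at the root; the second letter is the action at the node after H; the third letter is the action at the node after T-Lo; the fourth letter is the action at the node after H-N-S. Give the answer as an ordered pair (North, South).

Trace the play path from the root:
  South plays H
  South plays N at [H]
  North plays E at [H-N]
→ terminal payoff (-3, -4).
(North's choice at the node after T is never reached on this path, so it doesn't affect the outcome.)

(-3, -4)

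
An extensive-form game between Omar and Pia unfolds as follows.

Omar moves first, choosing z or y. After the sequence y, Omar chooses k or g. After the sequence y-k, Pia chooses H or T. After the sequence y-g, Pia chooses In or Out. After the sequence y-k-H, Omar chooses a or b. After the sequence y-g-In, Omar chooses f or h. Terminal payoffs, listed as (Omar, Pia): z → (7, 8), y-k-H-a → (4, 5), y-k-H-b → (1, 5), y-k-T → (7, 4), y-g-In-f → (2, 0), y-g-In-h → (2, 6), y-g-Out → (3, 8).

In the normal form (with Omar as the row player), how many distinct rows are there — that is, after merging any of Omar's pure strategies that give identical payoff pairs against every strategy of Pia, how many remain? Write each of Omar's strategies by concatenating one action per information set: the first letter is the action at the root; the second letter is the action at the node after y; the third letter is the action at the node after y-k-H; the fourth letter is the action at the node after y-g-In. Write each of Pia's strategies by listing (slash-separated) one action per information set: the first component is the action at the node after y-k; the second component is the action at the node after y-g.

5

Omar has 16 pure strategies: zkaf, zkah, zkbf, zkbh, zgaf, zgah, zgbf, zgbh, ykaf, ykah, ykbf, ykbh, ygaf, ygah, ygbf, ygbh. Columns: H/In, H/Out, T/In, T/Out.
{zkaf, zkah, zkbf, zkbh, zgaf, zgah, zgbf, zgbh} → row (7,8) (7,8) (7,8) (7,8)
{ykaf, ykah} → row (4,5) (4,5) (7,4) (7,4)
{ykbf, ykbh} → row (1,5) (1,5) (7,4) (7,4)
{ygaf, ygbf} → row (2,0) (3,8) (2,0) (3,8)
{ygah, ygbh} → row (2,6) (3,8) (2,6) (3,8)
That's 5 distinct rows out of 16 strategies.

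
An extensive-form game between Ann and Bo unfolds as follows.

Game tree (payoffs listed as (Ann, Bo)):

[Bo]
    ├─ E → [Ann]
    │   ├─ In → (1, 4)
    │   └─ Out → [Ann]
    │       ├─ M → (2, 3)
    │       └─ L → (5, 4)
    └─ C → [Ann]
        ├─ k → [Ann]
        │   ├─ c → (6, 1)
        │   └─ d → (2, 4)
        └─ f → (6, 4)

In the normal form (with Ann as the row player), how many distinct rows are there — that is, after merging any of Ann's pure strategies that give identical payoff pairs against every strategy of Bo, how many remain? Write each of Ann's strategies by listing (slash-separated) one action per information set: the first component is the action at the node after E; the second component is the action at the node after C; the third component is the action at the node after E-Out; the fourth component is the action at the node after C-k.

9

Ann has 16 pure strategies: In/k/M/c, In/k/M/d, In/k/L/c, In/k/L/d, In/f/M/c, In/f/M/d, In/f/L/c, In/f/L/d, Out/k/M/c, Out/k/M/d, Out/k/L/c, Out/k/L/d, Out/f/M/c, Out/f/M/d, Out/f/L/c, Out/f/L/d. Columns: E, C.
{In/k/M/c, In/k/L/c} → row (1,4) (6,1)
{In/k/M/d, In/k/L/d} → row (1,4) (2,4)
{In/f/M/c, In/f/M/d, In/f/L/c, In/f/L/d} → row (1,4) (6,4)
{Out/k/M/c} → row (2,3) (6,1)
{Out/k/M/d} → row (2,3) (2,4)
{Out/k/L/c} → row (5,4) (6,1)
{Out/k/L/d} → row (5,4) (2,4)
{Out/f/M/c, Out/f/M/d} → row (2,3) (6,4)
{Out/f/L/c, Out/f/L/d} → row (5,4) (6,4)
That's 9 distinct rows out of 16 strategies.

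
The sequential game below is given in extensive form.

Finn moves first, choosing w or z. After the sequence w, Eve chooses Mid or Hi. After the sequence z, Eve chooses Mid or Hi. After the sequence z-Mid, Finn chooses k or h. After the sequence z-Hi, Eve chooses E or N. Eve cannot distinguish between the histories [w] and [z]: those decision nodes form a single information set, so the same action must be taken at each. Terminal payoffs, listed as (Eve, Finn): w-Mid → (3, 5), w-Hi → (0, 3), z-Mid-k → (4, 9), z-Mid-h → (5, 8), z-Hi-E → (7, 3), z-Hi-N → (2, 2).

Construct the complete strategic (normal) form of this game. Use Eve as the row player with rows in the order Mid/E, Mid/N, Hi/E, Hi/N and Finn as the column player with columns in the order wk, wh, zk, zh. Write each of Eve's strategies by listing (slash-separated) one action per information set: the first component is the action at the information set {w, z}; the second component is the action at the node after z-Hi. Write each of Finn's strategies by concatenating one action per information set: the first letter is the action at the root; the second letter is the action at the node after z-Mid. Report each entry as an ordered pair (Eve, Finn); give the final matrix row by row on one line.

Mid/E: (3,5) (3,5) (4,9) (5,8) | Mid/N: (3,5) (3,5) (4,9) (5,8) | Hi/E: (0,3) (0,3) (7,3) (7,3) | Hi/N: (0,3) (0,3) (2,2) (2,2)

Row Mid/E: wk→(3,5), wh→(3,5), zk→(4,9), zh→(5,8)
Row Mid/N: wk→(3,5), wh→(3,5), zk→(4,9), zh→(5,8)
Row Hi/E: wk→(0,3), wh→(0,3), zk→(7,3), zh→(7,3)
Row Hi/N: wk→(0,3), wh→(0,3), zk→(2,2), zh→(2,2)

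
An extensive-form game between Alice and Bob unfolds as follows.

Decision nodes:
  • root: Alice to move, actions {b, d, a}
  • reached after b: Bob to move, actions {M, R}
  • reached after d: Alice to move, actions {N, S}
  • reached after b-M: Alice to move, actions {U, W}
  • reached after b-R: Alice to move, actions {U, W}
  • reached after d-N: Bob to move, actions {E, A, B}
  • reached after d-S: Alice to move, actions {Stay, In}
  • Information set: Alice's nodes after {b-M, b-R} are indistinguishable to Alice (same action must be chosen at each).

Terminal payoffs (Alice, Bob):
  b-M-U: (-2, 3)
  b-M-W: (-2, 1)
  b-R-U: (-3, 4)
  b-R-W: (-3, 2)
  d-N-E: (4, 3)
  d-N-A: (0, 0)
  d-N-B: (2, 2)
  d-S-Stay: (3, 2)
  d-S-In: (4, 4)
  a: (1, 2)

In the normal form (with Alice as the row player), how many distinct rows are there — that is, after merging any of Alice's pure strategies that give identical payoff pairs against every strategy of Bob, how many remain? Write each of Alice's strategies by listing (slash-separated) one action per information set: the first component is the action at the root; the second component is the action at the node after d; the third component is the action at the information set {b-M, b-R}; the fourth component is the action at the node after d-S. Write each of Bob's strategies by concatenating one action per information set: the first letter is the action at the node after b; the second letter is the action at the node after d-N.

6

Alice has 24 pure strategies: b/N/U/Stay, b/N/U/In, b/N/W/Stay, b/N/W/In, b/S/U/Stay, b/S/U/In, b/S/W/Stay, b/S/W/In, d/N/U/Stay, d/N/U/In, d/N/W/Stay, d/N/W/In, d/S/U/Stay, d/S/U/In, d/S/W/Stay, d/S/W/In, a/N/U/Stay, a/N/U/In, a/N/W/Stay, a/N/W/In, a/S/U/Stay, a/S/U/In, a/S/W/Stay, a/S/W/In. Columns: ME, MA, MB, RE, RA, RB.
{b/N/U/Stay, b/N/U/In, b/S/U/Stay, b/S/U/In} → row (-2,3) (-2,3) (-2,3) (-3,4) (-3,4) (-3,4)
{b/N/W/Stay, b/N/W/In, b/S/W/Stay, b/S/W/In} → row (-2,1) (-2,1) (-2,1) (-3,2) (-3,2) (-3,2)
{d/N/U/Stay, d/N/U/In, d/N/W/Stay, d/N/W/In} → row (4,3) (0,0) (2,2) (4,3) (0,0) (2,2)
{d/S/U/Stay, d/S/W/Stay} → row (3,2) (3,2) (3,2) (3,2) (3,2) (3,2)
{d/S/U/In, d/S/W/In} → row (4,4) (4,4) (4,4) (4,4) (4,4) (4,4)
{a/N/U/Stay, a/N/U/In, a/N/W/Stay, a/N/W/In, a/S/U/Stay, a/S/U/In, a/S/W/Stay, a/S/W/In} → row (1,2) (1,2) (1,2) (1,2) (1,2) (1,2)
That's 6 distinct rows out of 24 strategies.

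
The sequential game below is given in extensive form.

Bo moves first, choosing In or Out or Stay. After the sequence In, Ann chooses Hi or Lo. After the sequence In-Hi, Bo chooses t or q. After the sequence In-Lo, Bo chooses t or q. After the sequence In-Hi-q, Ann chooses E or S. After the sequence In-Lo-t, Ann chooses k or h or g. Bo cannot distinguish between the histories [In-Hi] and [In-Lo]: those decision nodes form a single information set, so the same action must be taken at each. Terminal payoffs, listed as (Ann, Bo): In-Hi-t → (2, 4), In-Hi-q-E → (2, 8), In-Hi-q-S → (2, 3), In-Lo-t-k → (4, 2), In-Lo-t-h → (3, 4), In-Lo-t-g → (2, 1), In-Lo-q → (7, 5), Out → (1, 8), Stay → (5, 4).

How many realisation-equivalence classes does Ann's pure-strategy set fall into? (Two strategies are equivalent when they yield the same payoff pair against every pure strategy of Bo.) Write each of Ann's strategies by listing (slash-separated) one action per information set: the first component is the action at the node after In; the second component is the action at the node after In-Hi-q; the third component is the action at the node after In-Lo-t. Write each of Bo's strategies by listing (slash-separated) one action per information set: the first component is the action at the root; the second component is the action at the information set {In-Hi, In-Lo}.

Ann has 12 pure strategies: Hi/E/k, Hi/E/h, Hi/E/g, Hi/S/k, Hi/S/h, Hi/S/g, Lo/E/k, Lo/E/h, Lo/E/g, Lo/S/k, Lo/S/h, Lo/S/g. Columns: In/t, In/q, Out/t, Out/q, Stay/t, Stay/q.
{Hi/E/k, Hi/E/h, Hi/E/g} → row (2,4) (2,8) (1,8) (1,8) (5,4) (5,4)
{Hi/S/k, Hi/S/h, Hi/S/g} → row (2,4) (2,3) (1,8) (1,8) (5,4) (5,4)
{Lo/E/k, Lo/S/k} → row (4,2) (7,5) (1,8) (1,8) (5,4) (5,4)
{Lo/E/h, Lo/S/h} → row (3,4) (7,5) (1,8) (1,8) (5,4) (5,4)
{Lo/E/g, Lo/S/g} → row (2,1) (7,5) (1,8) (1,8) (5,4) (5,4)
That's 5 distinct rows out of 12 strategies.

5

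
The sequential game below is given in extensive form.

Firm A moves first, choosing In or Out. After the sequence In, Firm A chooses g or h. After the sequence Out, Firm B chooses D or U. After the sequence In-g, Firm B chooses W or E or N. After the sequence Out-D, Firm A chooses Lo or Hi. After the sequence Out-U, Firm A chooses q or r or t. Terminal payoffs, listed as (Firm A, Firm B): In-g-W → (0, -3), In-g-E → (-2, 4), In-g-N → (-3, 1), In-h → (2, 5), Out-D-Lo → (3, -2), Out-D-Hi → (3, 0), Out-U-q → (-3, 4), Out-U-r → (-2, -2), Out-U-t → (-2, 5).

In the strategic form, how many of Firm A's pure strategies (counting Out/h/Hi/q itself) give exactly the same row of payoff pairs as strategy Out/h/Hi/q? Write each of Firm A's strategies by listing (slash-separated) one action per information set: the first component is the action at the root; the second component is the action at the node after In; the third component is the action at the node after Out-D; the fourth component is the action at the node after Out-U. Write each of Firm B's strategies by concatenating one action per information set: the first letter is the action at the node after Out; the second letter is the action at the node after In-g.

2

Row for Out/h/Hi/q (columns DW, DE, DN, UW, UE, UN): (3,0) (3,0) (3,0) (-3,4) (-3,4) (-3,4).
Under Out/h/Hi/q, Firm A's choice at the node after In can never be reached regardless of what Firm B does, so varying those choices leaves every outcome unchanged.
Holding the reachable choices fixed and varying the unreachable one freely already gives 2 equivalent strategies.
No other strategy reproduces this row, so those 2 are the full class: Out/g/Hi/q, Out/h/Hi/q.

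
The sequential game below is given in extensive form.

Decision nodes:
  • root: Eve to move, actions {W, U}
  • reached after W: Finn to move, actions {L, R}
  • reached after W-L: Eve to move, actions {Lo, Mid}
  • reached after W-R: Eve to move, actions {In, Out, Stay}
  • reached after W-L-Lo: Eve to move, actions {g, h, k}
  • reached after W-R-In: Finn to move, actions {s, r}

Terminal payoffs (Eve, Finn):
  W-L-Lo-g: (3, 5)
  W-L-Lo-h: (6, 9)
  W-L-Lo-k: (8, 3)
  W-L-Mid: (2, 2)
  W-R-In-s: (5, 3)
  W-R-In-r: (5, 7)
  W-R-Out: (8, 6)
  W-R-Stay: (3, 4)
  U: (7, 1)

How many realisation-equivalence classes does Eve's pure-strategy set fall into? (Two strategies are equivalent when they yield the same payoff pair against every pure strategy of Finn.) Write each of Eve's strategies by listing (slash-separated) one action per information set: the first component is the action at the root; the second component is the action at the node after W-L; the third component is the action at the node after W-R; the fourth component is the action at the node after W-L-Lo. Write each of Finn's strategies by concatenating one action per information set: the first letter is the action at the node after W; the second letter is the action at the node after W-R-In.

Eve has 36 pure strategies: W/Lo/In/g, W/Lo/In/h, W/Lo/In/k, W/Lo/Out/g, W/Lo/Out/h, W/Lo/Out/k, W/Lo/Stay/g, W/Lo/Stay/h, W/Lo/Stay/k, W/Mid/In/g, W/Mid/In/h, W/Mid/In/k, W/Mid/Out/g, W/Mid/Out/h, W/Mid/Out/k, W/Mid/Stay/g, W/Mid/Stay/h, W/Mid/Stay/k, U/Lo/In/g, U/Lo/In/h, U/Lo/In/k, U/Lo/Out/g, U/Lo/Out/h, U/Lo/Out/k, U/Lo/Stay/g, U/Lo/Stay/h, U/Lo/Stay/k, U/Mid/In/g, U/Mid/In/h, U/Mid/In/k, U/Mid/Out/g, U/Mid/Out/h, U/Mid/Out/k, U/Mid/Stay/g, U/Mid/Stay/h, U/Mid/Stay/k. Columns: Ls, Lr, Rs, Rr.
{W/Lo/In/g} → row (3,5) (3,5) (5,3) (5,7)
{W/Lo/In/h} → row (6,9) (6,9) (5,3) (5,7)
{W/Lo/In/k} → row (8,3) (8,3) (5,3) (5,7)
{W/Lo/Out/g} → row (3,5) (3,5) (8,6) (8,6)
{W/Lo/Out/h} → row (6,9) (6,9) (8,6) (8,6)
{W/Lo/Out/k} → row (8,3) (8,3) (8,6) (8,6)
{W/Lo/Stay/g} → row (3,5) (3,5) (3,4) (3,4)
{W/Lo/Stay/h} → row (6,9) (6,9) (3,4) (3,4)
{W/Lo/Stay/k} → row (8,3) (8,3) (3,4) (3,4)
{W/Mid/In/g, W/Mid/In/h, W/Mid/In/k} → row (2,2) (2,2) (5,3) (5,7)
{W/Mid/Out/g, W/Mid/Out/h, W/Mid/Out/k} → row (2,2) (2,2) (8,6) (8,6)
{W/Mid/Stay/g, W/Mid/Stay/h, W/Mid/Stay/k} → row (2,2) (2,2) (3,4) (3,4)
{U/Lo/In/g, U/Lo/In/h, U/Lo/In/k, U/Lo/Out/g, U/Lo/Out/h, U/Lo/Out/k, U/Lo/Stay/g, U/Lo/Stay/h, U/Lo/Stay/k, U/Mid/In/g, U/Mid/In/h, U/Mid/In/k, U/Mid/Out/g, U/Mid/Out/h, U/Mid/Out/k, U/Mid/Stay/g, U/Mid/Stay/h, U/Mid/Stay/k} → row (7,1) (7,1) (7,1) (7,1)
That's 13 distinct rows out of 36 strategies.

13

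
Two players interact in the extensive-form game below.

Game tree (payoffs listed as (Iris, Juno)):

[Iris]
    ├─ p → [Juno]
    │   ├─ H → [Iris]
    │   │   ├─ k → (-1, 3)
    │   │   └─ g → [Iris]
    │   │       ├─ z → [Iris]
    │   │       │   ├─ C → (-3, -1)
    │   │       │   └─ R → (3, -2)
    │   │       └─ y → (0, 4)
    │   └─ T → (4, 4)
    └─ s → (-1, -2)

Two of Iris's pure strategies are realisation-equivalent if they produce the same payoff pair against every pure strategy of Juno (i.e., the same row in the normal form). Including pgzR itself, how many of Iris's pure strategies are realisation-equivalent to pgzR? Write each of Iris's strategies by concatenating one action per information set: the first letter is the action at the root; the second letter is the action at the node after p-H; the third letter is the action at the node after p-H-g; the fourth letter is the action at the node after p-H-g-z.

1

Row for pgzR (columns H, T): (3,-2) (4,4).
Every one of Iris's information sets is on the play path for some reply by Juno when Iris follows pgzR.
Changing the action at any of them therefore changes at least one column, so only pgzR itself gives this row.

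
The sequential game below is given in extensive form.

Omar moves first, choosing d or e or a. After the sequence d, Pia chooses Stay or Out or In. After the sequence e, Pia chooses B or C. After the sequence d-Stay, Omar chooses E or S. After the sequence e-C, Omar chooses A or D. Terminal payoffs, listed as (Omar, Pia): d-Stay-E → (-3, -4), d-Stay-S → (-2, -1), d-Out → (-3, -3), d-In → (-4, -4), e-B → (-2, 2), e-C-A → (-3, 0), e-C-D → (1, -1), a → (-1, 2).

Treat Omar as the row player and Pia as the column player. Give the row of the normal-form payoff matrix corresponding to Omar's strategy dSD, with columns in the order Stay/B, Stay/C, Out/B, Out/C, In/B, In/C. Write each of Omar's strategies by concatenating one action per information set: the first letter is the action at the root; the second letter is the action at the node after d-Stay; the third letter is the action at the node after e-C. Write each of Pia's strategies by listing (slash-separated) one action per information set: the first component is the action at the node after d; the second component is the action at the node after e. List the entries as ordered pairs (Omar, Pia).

vs Stay/B: Omar plays d → Pia plays Stay at [d] → Omar plays S at [d-Stay] → (-2, -1)
vs Stay/C: Omar plays d → Pia plays Stay at [d] → Omar plays S at [d-Stay] → (-2, -1)
vs Out/B: Omar plays d → Pia plays Out at [d] → (-3, -3)
vs Out/C: Omar plays d → Pia plays Out at [d] → (-3, -3)
vs In/B: Omar plays d → Pia plays In at [d] → (-4, -4)
vs In/C: Omar plays d → Pia plays In at [d] → (-4, -4)

(-2,-1) (-2,-1) (-3,-3) (-3,-3) (-4,-4) (-4,-4)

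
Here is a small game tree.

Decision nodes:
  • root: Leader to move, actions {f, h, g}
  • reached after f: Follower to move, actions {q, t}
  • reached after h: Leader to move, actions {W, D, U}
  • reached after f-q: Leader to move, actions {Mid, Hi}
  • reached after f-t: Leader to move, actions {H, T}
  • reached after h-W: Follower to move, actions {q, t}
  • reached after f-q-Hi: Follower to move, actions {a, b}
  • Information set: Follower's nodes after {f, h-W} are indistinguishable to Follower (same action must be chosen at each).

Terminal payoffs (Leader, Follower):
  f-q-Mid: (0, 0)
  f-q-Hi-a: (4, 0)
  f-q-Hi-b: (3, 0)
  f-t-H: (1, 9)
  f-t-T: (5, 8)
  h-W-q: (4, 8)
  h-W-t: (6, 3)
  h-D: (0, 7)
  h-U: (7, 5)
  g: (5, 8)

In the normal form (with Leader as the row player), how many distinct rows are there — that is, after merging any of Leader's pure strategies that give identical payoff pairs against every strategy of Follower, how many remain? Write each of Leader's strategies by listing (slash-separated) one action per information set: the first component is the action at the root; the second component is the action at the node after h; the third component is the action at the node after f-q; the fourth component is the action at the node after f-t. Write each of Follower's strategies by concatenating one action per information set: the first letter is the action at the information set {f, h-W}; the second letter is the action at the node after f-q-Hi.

8

Leader has 36 pure strategies: f/W/Mid/H, f/W/Mid/T, f/W/Hi/H, f/W/Hi/T, f/D/Mid/H, f/D/Mid/T, f/D/Hi/H, f/D/Hi/T, f/U/Mid/H, f/U/Mid/T, f/U/Hi/H, f/U/Hi/T, h/W/Mid/H, h/W/Mid/T, h/W/Hi/H, h/W/Hi/T, h/D/Mid/H, h/D/Mid/T, h/D/Hi/H, h/D/Hi/T, h/U/Mid/H, h/U/Mid/T, h/U/Hi/H, h/U/Hi/T, g/W/Mid/H, g/W/Mid/T, g/W/Hi/H, g/W/Hi/T, g/D/Mid/H, g/D/Mid/T, g/D/Hi/H, g/D/Hi/T, g/U/Mid/H, g/U/Mid/T, g/U/Hi/H, g/U/Hi/T. Columns: qa, qb, ta, tb.
{f/W/Mid/H, f/D/Mid/H, f/U/Mid/H} → row (0,0) (0,0) (1,9) (1,9)
{f/W/Mid/T, f/D/Mid/T, f/U/Mid/T} → row (0,0) (0,0) (5,8) (5,8)
{f/W/Hi/H, f/D/Hi/H, f/U/Hi/H} → row (4,0) (3,0) (1,9) (1,9)
{f/W/Hi/T, f/D/Hi/T, f/U/Hi/T} → row (4,0) (3,0) (5,8) (5,8)
{h/W/Mid/H, h/W/Mid/T, h/W/Hi/H, h/W/Hi/T} → row (4,8) (4,8) (6,3) (6,3)
{h/D/Mid/H, h/D/Mid/T, h/D/Hi/H, h/D/Hi/T} → row (0,7) (0,7) (0,7) (0,7)
{h/U/Mid/H, h/U/Mid/T, h/U/Hi/H, h/U/Hi/T} → row (7,5) (7,5) (7,5) (7,5)
{g/W/Mid/H, g/W/Mid/T, g/W/Hi/H, g/W/Hi/T, g/D/Mid/H, g/D/Mid/T, g/D/Hi/H, g/D/Hi/T, g/U/Mid/H, g/U/Mid/T, g/U/Hi/H, g/U/Hi/T} → row (5,8) (5,8) (5,8) (5,8)
That's 8 distinct rows out of 36 strategies.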